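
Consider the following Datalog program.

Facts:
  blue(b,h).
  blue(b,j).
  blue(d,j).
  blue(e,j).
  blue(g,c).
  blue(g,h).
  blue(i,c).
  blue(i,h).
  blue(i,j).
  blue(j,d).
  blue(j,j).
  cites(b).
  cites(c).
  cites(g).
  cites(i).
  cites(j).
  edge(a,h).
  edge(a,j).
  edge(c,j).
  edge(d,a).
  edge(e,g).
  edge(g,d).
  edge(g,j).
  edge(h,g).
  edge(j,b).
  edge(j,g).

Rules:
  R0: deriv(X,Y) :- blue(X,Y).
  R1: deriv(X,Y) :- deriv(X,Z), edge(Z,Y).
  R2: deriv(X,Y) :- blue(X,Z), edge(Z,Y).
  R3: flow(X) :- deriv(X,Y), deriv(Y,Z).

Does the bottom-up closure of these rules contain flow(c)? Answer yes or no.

round 1: derive deriv(b,h) via R0 from blue(b,h)
round 1: derive deriv(b,j) via R0 from blue(b,j)
round 1: derive deriv(d,j) via R0 from blue(d,j)
round 1: derive deriv(e,j) via R0 from blue(e,j)
round 1: derive deriv(g,c) via R0 from blue(g,c)
round 1: derive deriv(g,h) via R0 from blue(g,h)
round 1: derive deriv(i,c) via R0 from blue(i,c)
round 1: derive deriv(i,h) via R0 from blue(i,h)
round 1: derive deriv(i,j) via R0 from blue(i,j)
round 1: derive deriv(j,d) via R0 from blue(j,d)
round 1: derive deriv(j,j) via R0 from blue(j,j)
round 1: derive deriv(b,b) via R2 from blue(b,j), edge(j,b)
round 1: derive deriv(b,g) via R2 from blue(b,h), edge(h,g)
round 1: derive deriv(d,b) via R2 from blue(d,j), edge(j,b)
round 1: derive deriv(d,g) via R2 from blue(d,j), edge(j,g)
round 1: derive deriv(e,b) via R2 from blue(e,j), edge(j,b)
round 1: derive deriv(e,g) via R2 from blue(e,j), edge(j,g)
round 1: derive deriv(g,g) via R2 from blue(g,h), edge(h,g)
round 1: derive deriv(g,j) via R2 from blue(g,c), edge(c,j)
round 1: derive deriv(i,b) via R2 from blue(i,j), edge(j,b)
round 1: derive deriv(i,g) via R2 from blue(i,h), edge(h,g)
round 1: derive deriv(j,a) via R2 from blue(j,d), edge(d,a)
round 1: derive deriv(j,b) via R2 from blue(j,j), edge(j,b)
round 1: derive deriv(j,g) via R2 from blue(j,j), edge(j,g)
round 2: derive deriv(b,d) via R1 from deriv(b,g), edge(g,d)
round 2: derive deriv(d,d) via R1 from deriv(d,g), edge(g,d)
round 2: derive deriv(e,d) via R1 from deriv(e,g), edge(g,d)
round 2: derive deriv(g,b) via R1 from deriv(g,j), edge(j,b)
round 2: derive deriv(g,d) via R1 from deriv(g,g), edge(g,d)
round 2: derive deriv(i,d) via R1 from deriv(i,g), edge(g,d)
round 2: derive deriv(j,h) via R1 from deriv(j,a), edge(a,h)
round 2: derive flow(b) via R3 from deriv(b,b), deriv(b,b)
round 2: derive flow(d) via R3 from deriv(d,b), deriv(b,b)
round 2: derive flow(e) via R3 from deriv(e,b), deriv(b,b)
round 2: derive flow(g) via R3 from deriv(g,g), deriv(g,c)
round 2: derive flow(i) via R3 from deriv(i,b), deriv(b,b)
round 2: derive flow(j) via R3 from deriv(j,b), deriv(b,b)
round 3: derive deriv(b,a) via R1 from deriv(b,d), edge(d,a)
round 3: derive deriv(d,a) via R1 from deriv(d,d), edge(d,a)
round 3: derive deriv(e,a) via R1 from deriv(e,d), edge(d,a)
round 3: derive deriv(g,a) via R1 from deriv(g,d), edge(d,a)
round 3: derive deriv(i,a) via R1 from deriv(i,d), edge(d,a)
round 4: derive deriv(d,h) via R1 from deriv(d,a), edge(a,h)
round 4: derive deriv(e,h) via R1 from deriv(e,a), edge(a,h)

no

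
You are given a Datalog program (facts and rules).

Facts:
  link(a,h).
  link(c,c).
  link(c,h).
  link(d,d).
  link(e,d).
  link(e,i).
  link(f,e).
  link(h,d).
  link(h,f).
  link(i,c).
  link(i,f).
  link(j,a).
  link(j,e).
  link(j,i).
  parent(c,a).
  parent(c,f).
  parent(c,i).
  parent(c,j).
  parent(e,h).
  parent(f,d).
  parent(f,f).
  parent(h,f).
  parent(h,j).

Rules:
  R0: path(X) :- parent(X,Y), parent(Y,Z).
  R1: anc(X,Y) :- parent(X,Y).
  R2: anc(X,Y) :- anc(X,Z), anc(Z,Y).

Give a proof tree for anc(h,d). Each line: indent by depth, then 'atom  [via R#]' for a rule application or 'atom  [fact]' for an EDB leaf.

anc(h,d)  [via R2]
  anc(h,f)  [via R1]
    parent(h,f)  [fact]
  anc(f,d)  [via R1]
    parent(f,d)  [fact]

round 1: derive anc(c,a) via R1 from parent(c,a)
round 1: derive anc(c,f) via R1 from parent(c,f)
round 1: derive anc(c,i) via R1 from parent(c,i)
round 1: derive anc(c,j) via R1 from parent(c,j)
round 1: derive anc(e,h) via R1 from parent(e,h)
round 1: derive anc(f,d) via R1 from parent(f,d)
round 1: derive anc(f,f) via R1 from parent(f,f)
round 1: derive anc(h,f) via R1 from parent(h,f)
round 1: derive anc(h,j) via R1 from parent(h,j)
round 2: derive anc(c,d) via R2 from anc(c,f), anc(f,d)
round 2: derive anc(e,f) via R2 from anc(e,h), anc(h,f)
round 2: derive anc(e,j) via R2 from anc(e,h), anc(h,j)
round 2: derive anc(h,d) via R2 from anc(h,f), anc(f,d)
round 3: derive anc(e,d) via R2 from anc(e,f), anc(f,d)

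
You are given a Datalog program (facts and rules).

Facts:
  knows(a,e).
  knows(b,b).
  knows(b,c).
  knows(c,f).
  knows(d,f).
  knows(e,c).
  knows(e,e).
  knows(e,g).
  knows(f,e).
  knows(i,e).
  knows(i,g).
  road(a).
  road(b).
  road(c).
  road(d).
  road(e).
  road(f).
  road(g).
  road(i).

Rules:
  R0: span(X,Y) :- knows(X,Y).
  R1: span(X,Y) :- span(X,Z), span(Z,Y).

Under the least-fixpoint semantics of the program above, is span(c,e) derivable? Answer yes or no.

yes

round 1: derive span(a,e) via R0 from knows(a,e)
round 1: derive span(b,b) via R0 from knows(b,b)
round 1: derive span(b,c) via R0 from knows(b,c)
round 1: derive span(c,f) via R0 from knows(c,f)
round 1: derive span(d,f) via R0 from knows(d,f)
round 1: derive span(e,c) via R0 from knows(e,c)
round 1: derive span(e,e) via R0 from knows(e,e)
round 1: derive span(e,g) via R0 from knows(e,g)
round 1: derive span(f,e) via R0 from knows(f,e)
round 1: derive span(i,e) via R0 from knows(i,e)
round 1: derive span(i,g) via R0 from knows(i,g)
round 2: derive span(a,c) via R1 from span(a,e), span(e,c)
round 2: derive span(a,g) via R1 from span(a,e), span(e,g)
round 2: derive span(b,f) via R1 from span(b,c), span(c,f)
round 2: derive span(c,e) via R1 from span(c,f), span(f,e)
round 2: derive span(d,e) via R1 from span(d,f), span(f,e)
round 2: derive span(e,f) via R1 from span(e,c), span(c,f)
round 2: derive span(f,c) via R1 from span(f,e), span(e,c)
round 2: derive span(f,g) via R1 from span(f,e), span(e,g)
round 2: derive span(i,c) via R1 from span(i,e), span(e,c)
round 3: derive span(a,f) via R1 from span(a,c), span(c,f)
round 3: derive span(b,e) via R1 from span(b,c), span(c,e)
round 3: derive span(b,g) via R1 from span(b,f), span(f,g)
round 3: derive span(c,c) via R1 from span(c,e), span(e,c)
round 3: derive span(c,g) via R1 from span(c,e), span(e,g)
round 3: derive span(d,c) via R1 from span(d,e), span(e,c)
round 3: derive span(d,g) via R1 from span(d,e), span(e,g)
round 3: derive span(f,f) via R1 from span(f,c), span(c,f)
round 3: derive span(i,f) via R1 from span(i,c), span(c,f)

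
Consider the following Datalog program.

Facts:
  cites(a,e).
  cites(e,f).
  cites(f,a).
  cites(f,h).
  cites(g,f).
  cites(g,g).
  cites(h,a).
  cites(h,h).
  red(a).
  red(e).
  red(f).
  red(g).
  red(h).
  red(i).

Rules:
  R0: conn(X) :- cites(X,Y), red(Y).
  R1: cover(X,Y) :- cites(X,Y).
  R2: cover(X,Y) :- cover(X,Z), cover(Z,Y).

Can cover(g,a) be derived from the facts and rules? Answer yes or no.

round 1: derive cover(a,e) via R1 from cites(a,e)
round 1: derive cover(e,f) via R1 from cites(e,f)
round 1: derive cover(f,a) via R1 from cites(f,a)
round 1: derive cover(f,h) via R1 from cites(f,h)
round 1: derive cover(g,f) via R1 from cites(g,f)
round 1: derive cover(g,g) via R1 from cites(g,g)
round 1: derive cover(h,a) via R1 from cites(h,a)
round 1: derive cover(h,h) via R1 from cites(h,h)
round 2: derive cover(a,f) via R2 from cover(a,e), cover(e,f)
round 2: derive cover(e,a) via R2 from cover(e,f), cover(f,a)
round 2: derive cover(e,h) via R2 from cover(e,f), cover(f,h)
round 2: derive cover(f,e) via R2 from cover(f,a), cover(a,e)
round 2: derive cover(g,a) via R2 from cover(g,f), cover(f,a)
round 2: derive cover(g,h) via R2 from cover(g,f), cover(f,h)
round 2: derive cover(h,e) via R2 from cover(h,a), cover(a,e)
round 3: derive cover(a,a) via R2 from cover(a,e), cover(e,a)
round 3: derive cover(a,h) via R2 from cover(a,e), cover(e,h)
round 3: derive cover(e,e) via R2 from cover(e,a), cover(a,e)
round 3: derive cover(f,f) via R2 from cover(f,a), cover(a,f)
round 3: derive cover(g,e) via R2 from cover(g,a), cover(a,e)
round 3: derive cover(h,f) via R2 from cover(h,a), cover(a,f)

yes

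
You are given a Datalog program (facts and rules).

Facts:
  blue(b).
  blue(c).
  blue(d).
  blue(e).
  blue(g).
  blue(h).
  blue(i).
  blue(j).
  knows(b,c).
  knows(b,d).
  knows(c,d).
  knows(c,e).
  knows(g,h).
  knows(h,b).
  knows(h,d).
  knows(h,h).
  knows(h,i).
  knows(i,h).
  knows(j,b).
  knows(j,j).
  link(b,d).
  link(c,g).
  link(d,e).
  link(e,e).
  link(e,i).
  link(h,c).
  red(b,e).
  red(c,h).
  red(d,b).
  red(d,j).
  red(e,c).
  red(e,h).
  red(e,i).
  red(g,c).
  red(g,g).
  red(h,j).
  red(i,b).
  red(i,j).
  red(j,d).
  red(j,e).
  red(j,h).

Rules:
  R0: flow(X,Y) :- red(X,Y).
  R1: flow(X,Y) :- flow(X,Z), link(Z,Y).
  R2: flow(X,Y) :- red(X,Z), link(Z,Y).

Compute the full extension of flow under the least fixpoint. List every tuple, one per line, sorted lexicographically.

round 1: derive flow(b,e) via R0 from red(b,e)
round 1: derive flow(c,h) via R0 from red(c,h)
round 1: derive flow(d,b) via R0 from red(d,b)
round 1: derive flow(d,j) via R0 from red(d,j)
round 1: derive flow(e,c) via R0 from red(e,c)
round 1: derive flow(e,h) via R0 from red(e,h)
round 1: derive flow(e,i) via R0 from red(e,i)
round 1: derive flow(g,c) via R0 from red(g,c)
round 1: derive flow(g,g) via R0 from red(g,g)
round 1: derive flow(h,j) via R0 from red(h,j)
round 1: derive flow(i,b) via R0 from red(i,b)
round 1: derive flow(i,j) via R0 from red(i,j)
round 1: derive flow(j,d) via R0 from red(j,d)
round 1: derive flow(j,e) via R0 from red(j,e)
round 1: derive flow(j,h) via R0 from red(j,h)
round 1: derive flow(b,i) via R2 from red(b,e), link(e,i)
round 1: derive flow(c,c) via R2 from red(c,h), link(h,c)
round 1: derive flow(d,d) via R2 from red(d,b), link(b,d)
round 1: derive flow(e,g) via R2 from red(e,c), link(c,g)
round 1: derive flow(i,d) via R2 from red(i,b), link(b,d)
round 1: derive flow(j,c) via R2 from red(j,h), link(h,c)
round 1: derive flow(j,i) via R2 from red(j,e), link(e,i)
round 2: derive flow(c,g) via R1 from flow(c,c), link(c,g)
round 2: derive flow(d,e) via R1 from flow(d,d), link(d,e)
round 2: derive flow(i,e) via R1 from flow(i,d), link(d,e)
round 2: derive flow(j,g) via R1 from flow(j,c), link(c,g)
round 3: derive flow(d,i) via R1 from flow(d,e), link(e,i)
round 3: derive flow(i,i) via R1 from flow(i,e), link(e,i)

flow(b,e)
flow(b,i)
flow(c,c)
flow(c,g)
flow(c,h)
flow(d,b)
flow(d,d)
flow(d,e)
flow(d,i)
flow(d,j)
flow(e,c)
flow(e,g)
flow(e,h)
flow(e,i)
flow(g,c)
flow(g,g)
flow(h,j)
flow(i,b)
flow(i,d)
flow(i,e)
flow(i,i)
flow(i,j)
flow(j,c)
flow(j,d)
flow(j,e)
flow(j,g)
flow(j,h)
flow(j,i)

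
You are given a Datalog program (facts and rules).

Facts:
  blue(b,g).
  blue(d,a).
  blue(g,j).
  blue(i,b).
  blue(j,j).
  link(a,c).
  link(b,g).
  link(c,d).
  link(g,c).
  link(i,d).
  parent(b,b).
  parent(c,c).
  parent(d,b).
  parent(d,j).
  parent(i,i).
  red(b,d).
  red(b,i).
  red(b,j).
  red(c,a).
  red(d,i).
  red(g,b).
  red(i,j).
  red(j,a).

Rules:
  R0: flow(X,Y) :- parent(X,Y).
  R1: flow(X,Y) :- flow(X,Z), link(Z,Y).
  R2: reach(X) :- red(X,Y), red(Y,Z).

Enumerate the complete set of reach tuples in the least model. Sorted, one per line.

reach(b)
reach(d)
reach(g)
reach(i)

round 1: derive reach(b) via R2 from red(b,d), red(d,i)
round 1: derive reach(d) via R2 from red(d,i), red(i,j)
round 1: derive reach(g) via R2 from red(g,b), red(b,d)
round 1: derive reach(i) via R2 from red(i,j), red(j,a)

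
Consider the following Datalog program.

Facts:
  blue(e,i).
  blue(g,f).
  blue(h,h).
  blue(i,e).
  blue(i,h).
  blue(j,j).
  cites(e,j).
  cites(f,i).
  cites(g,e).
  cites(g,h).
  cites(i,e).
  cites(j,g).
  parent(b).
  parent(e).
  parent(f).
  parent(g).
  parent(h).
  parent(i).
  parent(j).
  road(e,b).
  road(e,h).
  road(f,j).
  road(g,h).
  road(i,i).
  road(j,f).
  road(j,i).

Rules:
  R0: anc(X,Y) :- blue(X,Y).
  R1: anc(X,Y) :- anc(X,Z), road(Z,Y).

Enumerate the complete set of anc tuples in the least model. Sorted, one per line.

round 1: derive anc(e,i) via R0 from blue(e,i)
round 1: derive anc(g,f) via R0 from blue(g,f)
round 1: derive anc(h,h) via R0 from blue(h,h)
round 1: derive anc(i,e) via R0 from blue(i,e)
round 1: derive anc(i,h) via R0 from blue(i,h)
round 1: derive anc(j,j) via R0 from blue(j,j)
round 2: derive anc(g,j) via R1 from anc(g,f), road(f,j)
round 2: derive anc(i,b) via R1 from anc(i,e), road(e,b)
round 2: derive anc(j,f) via R1 from anc(j,j), road(j,f)
round 2: derive anc(j,i) via R1 from anc(j,j), road(j,i)
round 3: derive anc(g,i) via R1 from anc(g,j), road(j,i)

anc(e,i)
anc(g,f)
anc(g,i)
anc(g,j)
anc(h,h)
anc(i,b)
anc(i,e)
anc(i,h)
anc(j,f)
anc(j,i)
anc(j,j)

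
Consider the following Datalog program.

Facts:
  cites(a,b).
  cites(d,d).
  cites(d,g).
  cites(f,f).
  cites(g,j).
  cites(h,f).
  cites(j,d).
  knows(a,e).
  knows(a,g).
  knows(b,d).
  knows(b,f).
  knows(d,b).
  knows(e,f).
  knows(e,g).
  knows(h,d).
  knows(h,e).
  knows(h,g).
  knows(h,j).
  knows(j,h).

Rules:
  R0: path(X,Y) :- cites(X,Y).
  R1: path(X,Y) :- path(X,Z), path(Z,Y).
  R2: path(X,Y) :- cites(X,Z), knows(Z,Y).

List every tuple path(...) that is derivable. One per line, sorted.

path(a,b)
path(a,d)
path(a,f)
path(a,g)
path(a,h)
path(a,j)
path(d,b)
path(d,d)
path(d,f)
path(d,g)
path(d,h)
path(d,j)
path(f,f)
path(g,b)
path(g,d)
path(g,f)
path(g,g)
path(g,h)
path(g,j)
path(h,f)
path(j,b)
path(j,d)
path(j,f)
path(j,g)
path(j,h)
path(j,j)

round 1: derive path(a,b) via R0 from cites(a,b)
round 1: derive path(d,d) via R0 from cites(d,d)
round 1: derive path(d,g) via R0 from cites(d,g)
round 1: derive path(f,f) via R0 from cites(f,f)
round 1: derive path(g,j) via R0 from cites(g,j)
round 1: derive path(h,f) via R0 from cites(h,f)
round 1: derive path(j,d) via R0 from cites(j,d)
round 1: derive path(a,d) via R2 from cites(a,b), knows(b,d)
round 1: derive path(a,f) via R2 from cites(a,b), knows(b,f)
round 1: derive path(d,b) via R2 from cites(d,d), knows(d,b)
round 1: derive path(g,h) via R2 from cites(g,j), knows(j,h)
round 1: derive path(j,b) via R2 from cites(j,d), knows(d,b)
round 2: derive path(a,g) via R1 from path(a,d), path(d,g)
round 2: derive path(d,h) via R1 from path(d,g), path(g,h)
round 2: derive path(d,j) via R1 from path(d,g), path(g,j)
round 2: derive path(g,b) via R1 from path(g,j), path(j,b)
round 2: derive path(g,d) via R1 from path(g,j), path(j,d)
round 2: derive path(g,f) via R1 from path(g,h), path(h,f)
round 2: derive path(j,g) via R1 from path(j,d), path(d,g)
round 3: derive path(a,h) via R1 from path(a,d), path(d,h)
round 3: derive path(a,j) via R1 from path(a,d), path(d,j)
round 3: derive path(d,f) via R1 from path(d,g), path(g,f)
round 3: derive path(g,g) via R1 from path(g,d), path(d,g)
round 3: derive path(j,f) via R1 from path(j,g), path(g,f)
round 3: derive path(j,h) via R1 from path(j,d), path(d,h)
round 3: derive path(j,j) via R1 from path(j,d), path(d,j)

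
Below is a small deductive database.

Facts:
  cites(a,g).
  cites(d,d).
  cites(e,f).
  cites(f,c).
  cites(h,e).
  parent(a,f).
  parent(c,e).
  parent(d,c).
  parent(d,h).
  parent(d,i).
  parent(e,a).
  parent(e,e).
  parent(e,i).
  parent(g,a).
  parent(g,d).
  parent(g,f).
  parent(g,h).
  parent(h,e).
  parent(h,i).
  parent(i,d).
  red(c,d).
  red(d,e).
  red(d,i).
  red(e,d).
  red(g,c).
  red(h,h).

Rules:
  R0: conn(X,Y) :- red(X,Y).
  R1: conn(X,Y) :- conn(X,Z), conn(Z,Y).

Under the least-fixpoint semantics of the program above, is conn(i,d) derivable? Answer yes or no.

no

round 1: derive conn(c,d) via R0 from red(c,d)
round 1: derive conn(d,e) via R0 from red(d,e)
round 1: derive conn(d,i) via R0 from red(d,i)
round 1: derive conn(e,d) via R0 from red(e,d)
round 1: derive conn(g,c) via R0 from red(g,c)
round 1: derive conn(h,h) via R0 from red(h,h)
round 2: derive conn(c,e) via R1 from conn(c,d), conn(d,e)
round 2: derive conn(c,i) via R1 from conn(c,d), conn(d,i)
round 2: derive conn(d,d) via R1 from conn(d,e), conn(e,d)
round 2: derive conn(e,e) via R1 from conn(e,d), conn(d,e)
round 2: derive conn(e,i) via R1 from conn(e,d), conn(d,i)
round 2: derive conn(g,d) via R1 from conn(g,c), conn(c,d)
round 3: derive conn(g,e) via R1 from conn(g,c), conn(c,e)
round 3: derive conn(g,i) via R1 from conn(g,c), conn(c,i)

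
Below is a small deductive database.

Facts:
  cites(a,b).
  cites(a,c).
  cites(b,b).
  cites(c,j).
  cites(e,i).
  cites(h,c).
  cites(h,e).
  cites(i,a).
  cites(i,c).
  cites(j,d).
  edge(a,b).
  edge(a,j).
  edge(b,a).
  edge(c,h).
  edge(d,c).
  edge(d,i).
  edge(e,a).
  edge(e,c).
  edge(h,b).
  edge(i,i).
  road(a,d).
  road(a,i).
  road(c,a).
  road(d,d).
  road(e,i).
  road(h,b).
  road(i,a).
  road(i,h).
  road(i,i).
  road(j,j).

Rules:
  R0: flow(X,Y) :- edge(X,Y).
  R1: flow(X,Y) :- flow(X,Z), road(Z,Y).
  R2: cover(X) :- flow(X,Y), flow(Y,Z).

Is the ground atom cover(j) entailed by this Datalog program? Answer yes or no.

no

round 1: derive flow(a,b) via R0 from edge(a,b)
round 1: derive flow(a,j) via R0 from edge(a,j)
round 1: derive flow(b,a) via R0 from edge(b,a)
round 1: derive flow(c,h) via R0 from edge(c,h)
round 1: derive flow(d,c) via R0 from edge(d,c)
round 1: derive flow(d,i) via R0 from edge(d,i)
round 1: derive flow(e,a) via R0 from edge(e,a)
round 1: derive flow(e,c) via R0 from edge(e,c)
round 1: derive flow(h,b) via R0 from edge(h,b)
round 1: derive flow(i,i) via R0 from edge(i,i)
round 2: derive flow(b,d) via R1 from flow(b,a), road(a,d)
round 2: derive flow(b,i) via R1 from flow(b,a), road(a,i)
round 2: derive flow(c,b) via R1 from flow(c,h), road(h,b)
round 2: derive flow(d,a) via R1 from flow(d,c), road(c,a)
round 2: derive flow(d,h) via R1 from flow(d,i), road(i,h)
round 2: derive flow(e,d) via R1 from flow(e,a), road(a,d)
round 2: derive flow(e,i) via R1 from flow(e,a), road(a,i)
round 2: derive flow(i,a) via R1 from flow(i,i), road(i,a)
round 2: derive flow(i,h) via R1 from flow(i,i), road(i,h)
round 2: derive cover(a) via R2 from flow(a,b), flow(b,a)
round 2: derive cover(b) via R2 from flow(b,a), flow(a,b)
round 2: derive cover(c) via R2 from flow(c,h), flow(h,b)
round 2: derive cover(d) via R2 from flow(d,c), flow(c,h)
round 2: derive cover(e) via R2 from flow(e,a), flow(a,b)
round 2: derive cover(h) via R2 from flow(h,b), flow(b,a)
round 2: derive cover(i) via R2 from flow(i,i), flow(i,i)
round 3: derive flow(b,h) via R1 from flow(b,i), road(i,h)
round 3: derive flow(d,b) via R1 from flow(d,h), road(h,b)
round 3: derive flow(d,d) via R1 from flow(d,a), road(a,d)
round 3: derive flow(e,h) via R1 from flow(e,i), road(i,h)
round 3: derive flow(i,b) via R1 from flow(i,h), road(h,b)
round 3: derive flow(i,d) via R1 from flow(i,a), road(a,d)
round 4: derive flow(b,b) via R1 from flow(b,h), road(h,b)
round 4: derive flow(e,b) via R1 from flow(e,h), road(h,b)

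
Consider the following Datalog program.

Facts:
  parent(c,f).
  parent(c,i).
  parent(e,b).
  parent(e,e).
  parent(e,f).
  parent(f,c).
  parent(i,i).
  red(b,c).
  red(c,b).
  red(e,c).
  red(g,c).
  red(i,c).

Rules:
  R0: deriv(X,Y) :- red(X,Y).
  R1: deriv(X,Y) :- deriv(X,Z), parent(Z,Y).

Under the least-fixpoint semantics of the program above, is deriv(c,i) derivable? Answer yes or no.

round 1: derive deriv(b,c) via R0 from red(b,c)
round 1: derive deriv(c,b) via R0 from red(c,b)
round 1: derive deriv(e,c) via R0 from red(e,c)
round 1: derive deriv(g,c) via R0 from red(g,c)
round 1: derive deriv(i,c) via R0 from red(i,c)
round 2: derive deriv(b,f) via R1 from deriv(b,c), parent(c,f)
round 2: derive deriv(b,i) via R1 from deriv(b,c), parent(c,i)
round 2: derive deriv(e,f) via R1 from deriv(e,c), parent(c,f)
round 2: derive deriv(e,i) via R1 from deriv(e,c), parent(c,i)
round 2: derive deriv(g,f) via R1 from deriv(g,c), parent(c,f)
round 2: derive deriv(g,i) via R1 from deriv(g,c), parent(c,i)
round 2: derive deriv(i,f) via R1 from deriv(i,c), parent(c,f)
round 2: derive deriv(i,i) via R1 from deriv(i,c), parent(c,i)

no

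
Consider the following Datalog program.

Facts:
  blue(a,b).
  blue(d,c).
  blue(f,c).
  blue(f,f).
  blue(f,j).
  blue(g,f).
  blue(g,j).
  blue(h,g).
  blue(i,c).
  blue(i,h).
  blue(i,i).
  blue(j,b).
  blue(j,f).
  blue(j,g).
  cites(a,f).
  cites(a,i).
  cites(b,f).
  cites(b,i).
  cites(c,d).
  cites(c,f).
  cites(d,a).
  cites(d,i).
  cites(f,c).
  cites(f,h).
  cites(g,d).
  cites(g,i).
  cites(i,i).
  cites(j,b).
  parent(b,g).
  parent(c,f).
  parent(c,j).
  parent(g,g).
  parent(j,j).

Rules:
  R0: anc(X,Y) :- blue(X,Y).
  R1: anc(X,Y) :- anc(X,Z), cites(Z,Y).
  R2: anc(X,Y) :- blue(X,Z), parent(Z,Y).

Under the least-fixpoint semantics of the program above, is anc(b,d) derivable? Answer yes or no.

round 1: derive anc(a,b) via R0 from blue(a,b)
round 1: derive anc(d,c) via R0 from blue(d,c)
round 1: derive anc(f,c) via R0 from blue(f,c)
round 1: derive anc(f,f) via R0 from blue(f,f)
round 1: derive anc(f,j) via R0 from blue(f,j)
round 1: derive anc(g,f) via R0 from blue(g,f)
round 1: derive anc(g,j) via R0 from blue(g,j)
round 1: derive anc(h,g) via R0 from blue(h,g)
round 1: derive anc(i,c) via R0 from blue(i,c)
round 1: derive anc(i,h) via R0 from blue(i,h)
round 1: derive anc(i,i) via R0 from blue(i,i)
round 1: derive anc(j,b) via R0 from blue(j,b)
round 1: derive anc(j,f) via R0 from blue(j,f)
round 1: derive anc(j,g) via R0 from blue(j,g)
round 1: derive anc(a,g) via R2 from blue(a,b), parent(b,g)
round 1: derive anc(d,f) via R2 from blue(d,c), parent(c,f)
round 1: derive anc(d,j) via R2 from blue(d,c), parent(c,j)
round 1: derive anc(i,f) via R2 from blue(i,c), parent(c,f)
round 1: derive anc(i,j) via R2 from blue(i,c), parent(c,j)
round 2: derive anc(a,d) via R1 from anc(a,g), cites(g,d)
round 2: derive anc(a,f) via R1 from anc(a,b), cites(b,f)
round 2: derive anc(a,i) via R1 from anc(a,b), cites(b,i)
round 2: derive anc(d,b) via R1 from anc(d,j), cites(j,b)
round 2: derive anc(d,d) via R1 from anc(d,c), cites(c,d)
round 2: derive anc(d,h) via R1 from anc(d,f), cites(f,h)
round 2: derive anc(f,b) via R1 from anc(f,j), cites(j,b)
round 2: derive anc(f,d) via R1 from anc(f,c), cites(c,d)
round 2: derive anc(f,h) via R1 from anc(f,f), cites(f,h)
round 2: derive anc(g,b) via R1 from anc(g,j), cites(j,b)
round 2: derive anc(g,c) via R1 from anc(g,f), cites(f,c)
round 2: derive anc(g,h) via R1 from anc(g,f), cites(f,h)
round 2: derive anc(h,d) via R1 from anc(h,g), cites(g,d)
round 2: derive anc(h,i) via R1 from anc(h,g), cites(g,i)
round 2: derive anc(i,b) via R1 from anc(i,j), cites(j,b)
round 2: derive anc(i,d) via R1 from anc(i,c), cites(c,d)
round 2: derive anc(j,c) via R1 from anc(j,f), cites(f,c)
round 2: derive anc(j,d) via R1 from anc(j,g), cites(g,d)
round 2: derive anc(j,h) via R1 from anc(j,f), cites(f,h)
round 2: derive anc(j,i) via R1 from anc(j,b), cites(b,i)
round 3: derive anc(a,a) via R1 from anc(a,d), cites(d,a)
round 3: derive anc(a,c) via R1 from anc(a,f), cites(f,c)
round 3: derive anc(a,h) via R1 from anc(a,f), cites(f,h)
round 3: derive anc(d,a) via R1 from anc(d,d), cites(d,a)
round 3: derive anc(d,i) via R1 from anc(d,b), cites(b,i)
round 3: derive anc(f,a) via R1 from anc(f,d), cites(d,a)
round 3: derive anc(f,i) via R1 from anc(f,b), cites(b,i)
round 3: derive anc(g,d) via R1 from anc(g,c), cites(c,d)
round 3: derive anc(g,i) via R1 from anc(g,b), cites(b,i)
round 3: derive anc(h,a) via R1 from anc(h,d), cites(d,a)
round 3: derive anc(i,a) via R1 from anc(i,d), cites(d,a)
round 3: derive anc(j,a) via R1 from anc(j,d), cites(d,a)
round 4: derive anc(g,a) via R1 from anc(g,d), cites(d,a)
round 4: derive anc(h,f) via R1 from anc(h,a), cites(a,f)
round 5: derive anc(h,c) via R1 from anc(h,f), cites(f,c)
round 5: derive anc(h,h) via R1 from anc(h,f), cites(f,h)

no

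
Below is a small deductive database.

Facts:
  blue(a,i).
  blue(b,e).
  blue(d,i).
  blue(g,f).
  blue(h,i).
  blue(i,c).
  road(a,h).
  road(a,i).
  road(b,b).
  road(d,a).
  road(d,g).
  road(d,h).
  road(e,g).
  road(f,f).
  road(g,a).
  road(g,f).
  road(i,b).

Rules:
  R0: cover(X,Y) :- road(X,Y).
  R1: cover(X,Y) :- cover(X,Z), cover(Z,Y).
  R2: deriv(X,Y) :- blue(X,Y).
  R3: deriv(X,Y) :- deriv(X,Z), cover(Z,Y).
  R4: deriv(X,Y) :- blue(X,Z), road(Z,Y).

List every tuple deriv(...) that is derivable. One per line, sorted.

deriv(a,b)
deriv(a,i)
deriv(b,a)
deriv(b,b)
deriv(b,e)
deriv(b,f)
deriv(b,g)
deriv(b,h)
deriv(b,i)
deriv(d,b)
deriv(d,i)
deriv(g,f)
deriv(h,b)
deriv(h,i)
deriv(i,c)

round 1: derive cover(a,h) via R0 from road(a,h)
round 1: derive cover(a,i) via R0 from road(a,i)
round 1: derive cover(b,b) via R0 from road(b,b)
round 1: derive cover(d,a) via R0 from road(d,a)
round 1: derive cover(d,g) via R0 from road(d,g)
round 1: derive cover(d,h) via R0 from road(d,h)
round 1: derive cover(e,g) via R0 from road(e,g)
round 1: derive cover(f,f) via R0 from road(f,f)
round 1: derive cover(g,a) via R0 from road(g,a)
round 1: derive cover(g,f) via R0 from road(g,f)
round 1: derive cover(i,b) via R0 from road(i,b)
round 1: derive deriv(a,i) via R2 from blue(a,i)
round 1: derive deriv(b,e) via R2 from blue(b,e)
round 1: derive deriv(d,i) via R2 from blue(d,i)
round 1: derive deriv(g,f) via R2 from blue(g,f)
round 1: derive deriv(h,i) via R2 from blue(h,i)
round 1: derive deriv(i,c) via R2 from blue(i,c)
round 1: derive deriv(a,b) via R4 from blue(a,i), road(i,b)
round 1: derive deriv(b,g) via R4 from blue(b,e), road(e,g)
round 1: derive deriv(d,b) via R4 from blue(d,i), road(i,b)
round 1: derive deriv(h,b) via R4 from blue(h,i), road(i,b)
round 2: derive cover(a,b) via R1 from cover(a,i), cover(i,b)
round 2: derive cover(d,f) via R1 from cover(d,g), cover(g,f)
round 2: derive cover(d,i) via R1 from cover(d,a), cover(a,i)
round 2: derive cover(e,a) via R1 from cover(e,g), cover(g,a)
round 2: derive cover(e,f) via R1 from cover(e,g), cover(g,f)
round 2: derive cover(g,h) via R1 from cover(g,a), cover(a,h)
round 2: derive cover(g,i) via R1 from cover(g,a), cover(a,i)
round 2: derive deriv(b,a) via R3 from deriv(b,g), cover(g,a)
round 2: derive deriv(b,f) via R3 from deriv(b,g), cover(g,f)
round 3: derive cover(d,b) via R1 from cover(d,a), cover(a,b)
round 3: derive cover(e,b) via R1 from cover(e,a), cover(a,b)
round 3: derive cover(e,h) via R1 from cover(e,a), cover(a,h)
round 3: derive cover(e,i) via R1 from cover(e,a), cover(a,i)
round 3: derive cover(g,b) via R1 from cover(g,a), cover(a,b)
round 3: derive deriv(b,b) via R3 from deriv(b,a), cover(a,b)
round 3: derive deriv(b,h) via R3 from deriv(b,a), cover(a,h)
round 3: derive deriv(b,i) via R3 from deriv(b,a), cover(a,i)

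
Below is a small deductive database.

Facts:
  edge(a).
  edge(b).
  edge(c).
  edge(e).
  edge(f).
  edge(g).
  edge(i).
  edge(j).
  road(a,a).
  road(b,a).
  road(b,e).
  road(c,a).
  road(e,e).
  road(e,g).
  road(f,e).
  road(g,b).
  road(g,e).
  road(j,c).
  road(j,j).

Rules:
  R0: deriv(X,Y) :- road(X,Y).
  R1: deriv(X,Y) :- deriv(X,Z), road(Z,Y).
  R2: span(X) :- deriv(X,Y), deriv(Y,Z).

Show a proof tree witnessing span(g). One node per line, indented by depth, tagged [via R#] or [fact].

span(g)  [via R2]
  deriv(g,b)  [via R0]
    road(g,b)  [fact]
  deriv(b,a)  [via R0]
    road(b,a)  [fact]

round 1: derive deriv(a,a) via R0 from road(a,a)
round 1: derive deriv(b,a) via R0 from road(b,a)
round 1: derive deriv(b,e) via R0 from road(b,e)
round 1: derive deriv(c,a) via R0 from road(c,a)
round 1: derive deriv(e,e) via R0 from road(e,e)
round 1: derive deriv(e,g) via R0 from road(e,g)
round 1: derive deriv(f,e) via R0 from road(f,e)
round 1: derive deriv(g,b) via R0 from road(g,b)
round 1: derive deriv(g,e) via R0 from road(g,e)
round 1: derive deriv(j,c) via R0 from road(j,c)
round 1: derive deriv(j,j) via R0 from road(j,j)
round 2: derive deriv(b,g) via R1 from deriv(b,e), road(e,g)
round 2: derive deriv(e,b) via R1 from deriv(e,g), road(g,b)
round 2: derive deriv(f,g) via R1 from deriv(f,e), road(e,g)
round 2: derive deriv(g,a) via R1 from deriv(g,b), road(b,a)
round 2: derive deriv(g,g) via R1 from deriv(g,e), road(e,g)
round 2: derive deriv(j,a) via R1 from deriv(j,c), road(c,a)
round 2: derive span(a) via R2 from deriv(a,a), deriv(a,a)
round 2: derive span(b) via R2 from deriv(b,a), deriv(a,a)
round 2: derive span(c) via R2 from deriv(c,a), deriv(a,a)
round 2: derive span(e) via R2 from deriv(e,e), deriv(e,e)
round 2: derive span(f) via R2 from deriv(f,e), deriv(e,e)
round 2: derive span(g) via R2 from deriv(g,b), deriv(b,a)
round 2: derive span(j) via R2 from deriv(j,c), deriv(c,a)
round 3: derive deriv(b,b) via R1 from deriv(b,g), road(g,b)
round 3: derive deriv(e,a) via R1 from deriv(e,b), road(b,a)
round 3: derive deriv(f,b) via R1 from deriv(f,g), road(g,b)
round 4: derive deriv(f,a) via R1 from deriv(f,b), road(b,a)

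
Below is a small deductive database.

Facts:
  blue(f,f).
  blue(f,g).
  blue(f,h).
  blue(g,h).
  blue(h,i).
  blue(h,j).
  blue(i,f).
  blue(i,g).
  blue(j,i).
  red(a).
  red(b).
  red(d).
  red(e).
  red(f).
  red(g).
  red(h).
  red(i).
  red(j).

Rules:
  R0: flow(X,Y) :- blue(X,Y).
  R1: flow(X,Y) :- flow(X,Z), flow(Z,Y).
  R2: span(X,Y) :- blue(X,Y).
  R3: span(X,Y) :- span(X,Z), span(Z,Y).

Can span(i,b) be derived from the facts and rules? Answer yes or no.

no

round 1: derive span(f,f) via R2 from blue(f,f)
round 1: derive span(f,g) via R2 from blue(f,g)
round 1: derive span(f,h) via R2 from blue(f,h)
round 1: derive span(g,h) via R2 from blue(g,h)
round 1: derive span(h,i) via R2 from blue(h,i)
round 1: derive span(h,j) via R2 from blue(h,j)
round 1: derive span(i,f) via R2 from blue(i,f)
round 1: derive span(i,g) via R2 from blue(i,g)
round 1: derive span(j,i) via R2 from blue(j,i)
round 2: derive span(f,i) via R3 from span(f,h), span(h,i)
round 2: derive span(f,j) via R3 from span(f,h), span(h,j)
round 2: derive span(g,i) via R3 from span(g,h), span(h,i)
round 2: derive span(g,j) via R3 from span(g,h), span(h,j)
round 2: derive span(h,f) via R3 from span(h,i), span(i,f)
round 2: derive span(h,g) via R3 from span(h,i), span(i,g)
round 2: derive span(i,h) via R3 from span(i,f), span(f,h)
round 2: derive span(j,f) via R3 from span(j,i), span(i,f)
round 2: derive span(j,g) via R3 from span(j,i), span(i,g)
round 3: derive span(g,f) via R3 from span(g,h), span(h,f)
round 3: derive span(g,g) via R3 from span(g,h), span(h,g)
round 3: derive span(h,h) via R3 from span(h,f), span(f,h)
round 3: derive span(i,i) via R3 from span(i,f), span(f,i)
round 3: derive span(i,j) via R3 from span(i,f), span(f,j)
round 3: derive span(j,h) via R3 from span(j,f), span(f,h)
round 3: derive span(j,j) via R3 from span(j,f), span(f,j)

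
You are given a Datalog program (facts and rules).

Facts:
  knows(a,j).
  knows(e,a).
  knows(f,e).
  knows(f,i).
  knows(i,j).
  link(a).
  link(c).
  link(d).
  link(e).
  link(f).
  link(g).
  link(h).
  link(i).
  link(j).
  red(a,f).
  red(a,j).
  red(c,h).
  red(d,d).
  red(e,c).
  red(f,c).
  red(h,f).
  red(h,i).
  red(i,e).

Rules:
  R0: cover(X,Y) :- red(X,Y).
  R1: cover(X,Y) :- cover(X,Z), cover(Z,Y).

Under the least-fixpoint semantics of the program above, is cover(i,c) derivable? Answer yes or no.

yes

round 1: derive cover(a,f) via R0 from red(a,f)
round 1: derive cover(a,j) via R0 from red(a,j)
round 1: derive cover(c,h) via R0 from red(c,h)
round 1: derive cover(d,d) via R0 from red(d,d)
round 1: derive cover(e,c) via R0 from red(e,c)
round 1: derive cover(f,c) via R0 from red(f,c)
round 1: derive cover(h,f) via R0 from red(h,f)
round 1: derive cover(h,i) via R0 from red(h,i)
round 1: derive cover(i,e) via R0 from red(i,e)
round 2: derive cover(a,c) via R1 from cover(a,f), cover(f,c)
round 2: derive cover(c,f) via R1 from cover(c,h), cover(h,f)
round 2: derive cover(c,i) via R1 from cover(c,h), cover(h,i)
round 2: derive cover(e,h) via R1 from cover(e,c), cover(c,h)
round 2: derive cover(f,h) via R1 from cover(f,c), cover(c,h)
round 2: derive cover(h,c) via R1 from cover(h,f), cover(f,c)
round 2: derive cover(h,e) via R1 from cover(h,i), cover(i,e)
round 2: derive cover(i,c) via R1 from cover(i,e), cover(e,c)
round 3: derive cover(a,h) via R1 from cover(a,c), cover(c,h)
round 3: derive cover(a,i) via R1 from cover(a,c), cover(c,i)
round 3: derive cover(c,c) via R1 from cover(c,f), cover(f,c)
round 3: derive cover(c,e) via R1 from cover(c,h), cover(h,e)
round 3: derive cover(e,e) via R1 from cover(e,h), cover(h,e)
round 3: derive cover(e,f) via R1 from cover(e,c), cover(c,f)
round 3: derive cover(e,i) via R1 from cover(e,c), cover(c,i)
round 3: derive cover(f,e) via R1 from cover(f,h), cover(h,e)
round 3: derive cover(f,f) via R1 from cover(f,c), cover(c,f)
round 3: derive cover(f,i) via R1 from cover(f,c), cover(c,i)
round 3: derive cover(h,h) via R1 from cover(h,c), cover(c,h)
round 3: derive cover(i,f) via R1 from cover(i,c), cover(c,f)
round 3: derive cover(i,h) via R1 from cover(i,c), cover(c,h)
round 3: derive cover(i,i) via R1 from cover(i,c), cover(c,i)
round 4: derive cover(a,e) via R1 from cover(a,c), cover(c,e)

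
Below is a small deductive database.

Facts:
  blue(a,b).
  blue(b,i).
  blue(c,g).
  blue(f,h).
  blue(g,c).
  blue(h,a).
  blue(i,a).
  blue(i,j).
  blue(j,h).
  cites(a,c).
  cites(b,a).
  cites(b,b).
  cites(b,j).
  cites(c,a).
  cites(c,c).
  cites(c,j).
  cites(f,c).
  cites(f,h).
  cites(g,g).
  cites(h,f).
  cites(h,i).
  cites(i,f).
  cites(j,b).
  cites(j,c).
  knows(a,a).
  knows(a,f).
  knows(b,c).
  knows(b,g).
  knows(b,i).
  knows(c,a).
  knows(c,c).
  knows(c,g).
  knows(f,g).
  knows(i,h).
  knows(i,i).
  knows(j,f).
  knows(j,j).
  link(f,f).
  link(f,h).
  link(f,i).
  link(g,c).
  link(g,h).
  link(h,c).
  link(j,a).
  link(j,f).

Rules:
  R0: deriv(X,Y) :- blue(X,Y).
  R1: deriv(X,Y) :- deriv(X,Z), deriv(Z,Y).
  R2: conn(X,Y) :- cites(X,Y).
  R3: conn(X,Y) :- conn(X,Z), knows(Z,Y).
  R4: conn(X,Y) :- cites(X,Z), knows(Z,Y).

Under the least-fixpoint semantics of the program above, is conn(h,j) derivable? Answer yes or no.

round 1: derive conn(a,c) via R2 from cites(a,c)
round 1: derive conn(b,a) via R2 from cites(b,a)
round 1: derive conn(b,b) via R2 from cites(b,b)
round 1: derive conn(b,j) via R2 from cites(b,j)
round 1: derive conn(c,a) via R2 from cites(c,a)
round 1: derive conn(c,c) via R2 from cites(c,c)
round 1: derive conn(c,j) via R2 from cites(c,j)
round 1: derive conn(f,c) via R2 from cites(f,c)
round 1: derive conn(f,h) via R2 from cites(f,h)
round 1: derive conn(g,g) via R2 from cites(g,g)
round 1: derive conn(h,f) via R2 from cites(h,f)
round 1: derive conn(h,i) via R2 from cites(h,i)
round 1: derive conn(i,f) via R2 from cites(i,f)
round 1: derive conn(j,b) via R2 from cites(j,b)
round 1: derive conn(j,c) via R2 from cites(j,c)
round 1: derive conn(a,a) via R4 from cites(a,c), knows(c,a)
round 1: derive conn(a,g) via R4 from cites(a,c), knows(c,g)
round 1: derive conn(b,c) via R4 from cites(b,b), knows(b,c)
round 1: derive conn(b,f) via R4 from cites(b,a), knows(a,f)
round 1: derive conn(b,g) via R4 from cites(b,b), knows(b,g)
round 1: derive conn(b,i) via R4 from cites(b,b), knows(b,i)
round 1: derive conn(c,f) via R4 from cites(c,a), knows(a,f)
round 1: derive conn(c,g) via R4 from cites(c,c), knows(c,g)
round 1: derive conn(f,a) via R4 from cites(f,c), knows(c,a)
round 1: derive conn(f,g) via R4 from cites(f,c), knows(c,g)
round 1: derive conn(h,g) via R4 from cites(h,f), knows(f,g)
round 1: derive conn(h,h) via R4 from cites(h,i), knows(i,h)
round 1: derive conn(i,g) via R4 from cites(i,f), knows(f,g)
round 1: derive conn(j,a) via R4 from cites(j,c), knows(c,a)
round 1: derive conn(j,g) via R4 from cites(j,b), knows(b,g)
round 1: derive conn(j,i) via R4 from cites(j,b), knows(b,i)
round 2: derive conn(a,f) via R3 from conn(a,a), knows(a,f)
round 2: derive conn(b,h) via R3 from conn(b,i), knows(i,h)
round 2: derive conn(f,f) via R3 from conn(f,a), knows(a,f)
round 2: derive conn(j,f) via R3 from conn(j,a), knows(a,f)
round 2: derive conn(j,h) via R3 from conn(j,i), knows(i,h)

no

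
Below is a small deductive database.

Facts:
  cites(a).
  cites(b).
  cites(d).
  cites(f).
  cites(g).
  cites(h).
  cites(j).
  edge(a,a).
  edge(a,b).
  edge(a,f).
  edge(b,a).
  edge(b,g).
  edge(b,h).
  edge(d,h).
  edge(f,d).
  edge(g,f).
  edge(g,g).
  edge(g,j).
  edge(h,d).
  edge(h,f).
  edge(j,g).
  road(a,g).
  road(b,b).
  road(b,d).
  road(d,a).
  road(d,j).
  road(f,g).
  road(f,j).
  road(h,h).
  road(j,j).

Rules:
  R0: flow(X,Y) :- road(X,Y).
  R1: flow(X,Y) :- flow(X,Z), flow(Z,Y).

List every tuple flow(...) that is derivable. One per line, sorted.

flow(a,g)
flow(b,a)
flow(b,b)
flow(b,d)
flow(b,g)
flow(b,j)
flow(d,a)
flow(d,g)
flow(d,j)
flow(f,g)
flow(f,j)
flow(h,h)
flow(j,j)

round 1: derive flow(a,g) via R0 from road(a,g)
round 1: derive flow(b,b) via R0 from road(b,b)
round 1: derive flow(b,d) via R0 from road(b,d)
round 1: derive flow(d,a) via R0 from road(d,a)
round 1: derive flow(d,j) via R0 from road(d,j)
round 1: derive flow(f,g) via R0 from road(f,g)
round 1: derive flow(f,j) via R0 from road(f,j)
round 1: derive flow(h,h) via R0 from road(h,h)
round 1: derive flow(j,j) via R0 from road(j,j)
round 2: derive flow(b,a) via R1 from flow(b,d), flow(d,a)
round 2: derive flow(b,j) via R1 from flow(b,d), flow(d,j)
round 2: derive flow(d,g) via R1 from flow(d,a), flow(a,g)
round 3: derive flow(b,g) via R1 from flow(b,a), flow(a,g)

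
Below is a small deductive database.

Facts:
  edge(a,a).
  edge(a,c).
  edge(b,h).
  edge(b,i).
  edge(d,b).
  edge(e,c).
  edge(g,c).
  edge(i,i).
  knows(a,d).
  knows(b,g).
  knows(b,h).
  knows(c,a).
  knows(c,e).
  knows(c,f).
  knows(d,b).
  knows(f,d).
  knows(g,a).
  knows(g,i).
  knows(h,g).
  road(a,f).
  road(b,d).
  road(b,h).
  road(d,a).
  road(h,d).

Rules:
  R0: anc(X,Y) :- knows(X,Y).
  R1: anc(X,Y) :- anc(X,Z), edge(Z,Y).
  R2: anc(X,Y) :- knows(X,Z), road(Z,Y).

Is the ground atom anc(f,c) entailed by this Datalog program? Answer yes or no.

yes

round 1: derive anc(a,d) via R0 from knows(a,d)
round 1: derive anc(b,g) via R0 from knows(b,g)
round 1: derive anc(b,h) via R0 from knows(b,h)
round 1: derive anc(c,a) via R0 from knows(c,a)
round 1: derive anc(c,e) via R0 from knows(c,e)
round 1: derive anc(c,f) via R0 from knows(c,f)
round 1: derive anc(d,b) via R0 from knows(d,b)
round 1: derive anc(f,d) via R0 from knows(f,d)
round 1: derive anc(g,a) via R0 from knows(g,a)
round 1: derive anc(g,i) via R0 from knows(g,i)
round 1: derive anc(h,g) via R0 from knows(h,g)
round 1: derive anc(a,a) via R2 from knows(a,d), road(d,a)
round 1: derive anc(b,d) via R2 from knows(b,h), road(h,d)
round 1: derive anc(d,d) via R2 from knows(d,b), road(b,d)
round 1: derive anc(d,h) via R2 from knows(d,b), road(b,h)
round 1: derive anc(f,a) via R2 from knows(f,d), road(d,a)
round 1: derive anc(g,f) via R2 from knows(g,a), road(a,f)
round 2: derive anc(a,b) via R1 from anc(a,d), edge(d,b)
round 2: derive anc(a,c) via R1 from anc(a,a), edge(a,c)
round 2: derive anc(b,b) via R1 from anc(b,d), edge(d,b)
round 2: derive anc(b,c) via R1 from anc(b,g), edge(g,c)
round 2: derive anc(c,c) via R1 from anc(c,a), edge(a,c)
round 2: derive anc(d,i) via R1 from anc(d,b), edge(b,i)
round 2: derive anc(f,b) via R1 from anc(f,d), edge(d,b)
round 2: derive anc(f,c) via R1 from anc(f,a), edge(a,c)
round 2: derive anc(g,c) via R1 from anc(g,a), edge(a,c)
round 2: derive anc(h,c) via R1 from anc(h,g), edge(g,c)
round 3: derive anc(a,h) via R1 from anc(a,b), edge(b,h)
round 3: derive anc(a,i) via R1 from anc(a,b), edge(b,i)
round 3: derive anc(b,i) via R1 from anc(b,b), edge(b,i)
round 3: derive anc(f,h) via R1 from anc(f,b), edge(b,h)
round 3: derive anc(f,i) via R1 from anc(f,b), edge(b,i)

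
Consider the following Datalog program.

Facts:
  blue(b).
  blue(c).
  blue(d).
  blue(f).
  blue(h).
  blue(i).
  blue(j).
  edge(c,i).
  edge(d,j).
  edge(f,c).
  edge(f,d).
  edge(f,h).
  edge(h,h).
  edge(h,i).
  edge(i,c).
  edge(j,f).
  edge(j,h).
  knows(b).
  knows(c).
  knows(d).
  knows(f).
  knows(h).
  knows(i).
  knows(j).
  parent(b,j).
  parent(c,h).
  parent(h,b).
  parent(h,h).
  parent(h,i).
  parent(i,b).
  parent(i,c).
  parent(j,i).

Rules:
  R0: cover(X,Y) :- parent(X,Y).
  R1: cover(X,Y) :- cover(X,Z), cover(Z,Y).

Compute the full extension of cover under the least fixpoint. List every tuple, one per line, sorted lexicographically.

round 1: derive cover(b,j) via R0 from parent(b,j)
round 1: derive cover(c,h) via R0 from parent(c,h)
round 1: derive cover(h,b) via R0 from parent(h,b)
round 1: derive cover(h,h) via R0 from parent(h,h)
round 1: derive cover(h,i) via R0 from parent(h,i)
round 1: derive cover(i,b) via R0 from parent(i,b)
round 1: derive cover(i,c) via R0 from parent(i,c)
round 1: derive cover(j,i) via R0 from parent(j,i)
round 2: derive cover(b,i) via R1 from cover(b,j), cover(j,i)
round 2: derive cover(c,b) via R1 from cover(c,h), cover(h,b)
round 2: derive cover(c,i) via R1 from cover(c,h), cover(h,i)
round 2: derive cover(h,c) via R1 from cover(h,i), cover(i,c)
round 2: derive cover(h,j) via R1 from cover(h,b), cover(b,j)
round 2: derive cover(i,h) via R1 from cover(i,c), cover(c,h)
round 2: derive cover(i,j) via R1 from cover(i,b), cover(b,j)
round 2: derive cover(j,b) via R1 from cover(j,i), cover(i,b)
round 2: derive cover(j,c) via R1 from cover(j,i), cover(i,c)
round 3: derive cover(b,b) via R1 from cover(b,i), cover(i,b)
round 3: derive cover(b,c) via R1 from cover(b,i), cover(i,c)
round 3: derive cover(b,h) via R1 from cover(b,i), cover(i,h)
round 3: derive cover(c,c) via R1 from cover(c,h), cover(h,c)
round 3: derive cover(c,j) via R1 from cover(c,b), cover(b,j)
round 3: derive cover(i,i) via R1 from cover(i,b), cover(b,i)
round 3: derive cover(j,h) via R1 from cover(j,c), cover(c,h)
round 3: derive cover(j,j) via R1 from cover(j,b), cover(b,j)

cover(b,b)
cover(b,c)
cover(b,h)
cover(b,i)
cover(b,j)
cover(c,b)
cover(c,c)
cover(c,h)
cover(c,i)
cover(c,j)
cover(h,b)
cover(h,c)
cover(h,h)
cover(h,i)
cover(h,j)
cover(i,b)
cover(i,c)
cover(i,h)
cover(i,i)
cover(i,j)
cover(j,b)
cover(j,c)
cover(j,h)
cover(j,i)
cover(j,j)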